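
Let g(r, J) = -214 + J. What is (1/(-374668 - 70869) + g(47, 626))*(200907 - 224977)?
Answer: -4418319119010/445537 ≈ -9.9168e+6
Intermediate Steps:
(1/(-374668 - 70869) + g(47, 626))*(200907 - 224977) = (1/(-374668 - 70869) + (-214 + 626))*(200907 - 224977) = (1/(-445537) + 412)*(-24070) = (-1/445537 + 412)*(-24070) = (183561243/445537)*(-24070) = -4418319119010/445537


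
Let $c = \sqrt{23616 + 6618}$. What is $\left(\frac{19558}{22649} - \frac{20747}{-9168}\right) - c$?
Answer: $\frac{59018777}{18876912} - \sqrt{30234} \approx -170.75$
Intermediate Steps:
$c = \sqrt{30234} \approx 173.88$
$\left(\frac{19558}{22649} - \frac{20747}{-9168}\right) - c = \left(\frac{19558}{22649} - \frac{20747}{-9168}\right) - \sqrt{30234} = \left(19558 \cdot \frac{1}{22649} - - \frac{20747}{9168}\right) - \sqrt{30234} = \left(\frac{1778}{2059} + \frac{20747}{9168}\right) - \sqrt{30234} = \frac{59018777}{18876912} - \sqrt{30234}$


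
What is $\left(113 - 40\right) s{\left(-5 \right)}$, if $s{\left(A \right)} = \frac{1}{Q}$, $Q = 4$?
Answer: $\frac{73}{4} \approx 18.25$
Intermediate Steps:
$s{\left(A \right)} = \frac{1}{4}$
$\left(113 - 40\right) s{\left(-5 \right)} = \left(113 - 40\right) \frac{1}{4} = 73 \cdot \frac{1}{4} = \frac{73}{4}$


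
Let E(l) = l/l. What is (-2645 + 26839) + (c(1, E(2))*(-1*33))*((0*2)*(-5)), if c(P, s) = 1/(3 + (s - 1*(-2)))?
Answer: 24194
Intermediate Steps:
E(l) = 1
c(P, s) = 1/(5 + s) (c(P, s) = 1/(3 + (s + 2)) = 1/(3 + (2 + s)) = 1/(5 + s))
(-2645 + 26839) + (c(1, E(2))*(-1*33))*((0*2)*(-5)) = (-2645 + 26839) + ((-1*33)/(5 + 1))*((0*2)*(-5)) = 24194 + (-33/6)*(0*(-5)) = 24194 + ((1/6)*(-33))*0 = 24194 - 11/2*0 = 24194 + 0 = 24194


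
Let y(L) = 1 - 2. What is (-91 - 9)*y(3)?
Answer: 100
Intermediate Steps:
y(L) = -1
(-91 - 9)*y(3) = (-91 - 9)*(-1) = -100*(-1) = 100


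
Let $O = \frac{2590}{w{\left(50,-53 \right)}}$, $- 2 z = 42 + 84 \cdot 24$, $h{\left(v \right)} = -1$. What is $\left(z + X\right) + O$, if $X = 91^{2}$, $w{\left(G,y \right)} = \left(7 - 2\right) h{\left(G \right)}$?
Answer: $6734$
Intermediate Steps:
$z = -1029$ ($z = - \frac{42 + 84 \cdot 24}{2} = - \frac{42 + 2016}{2} = \left(- \frac{1}{2}\right) 2058 = -1029$)
$w{\left(G,y \right)} = -5$ ($w{\left(G,y \right)} = \left(7 - 2\right) \left(-1\right) = 5 \left(-1\right) = -5$)
$X = 8281$
$O = -518$ ($O = \frac{2590}{-5} = 2590 \left(- \frac{1}{5}\right) = -518$)
$\left(z + X\right) + O = \left(-1029 + 8281\right) - 518 = 7252 - 518 = 6734$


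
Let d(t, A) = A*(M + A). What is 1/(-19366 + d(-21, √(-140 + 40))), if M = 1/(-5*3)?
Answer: -87597/1705163204 + 3*I/1705163204 ≈ -5.1372e-5 + 1.7594e-9*I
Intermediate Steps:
M = -1/15 (M = 1/(-15) = 1*(-1/15) = -1/15 ≈ -0.066667)
d(t, A) = A*(-1/15 + A)
1/(-19366 + d(-21, √(-140 + 40))) = 1/(-19366 + √(-140 + 40)*(-1/15 + √(-140 + 40))) = 1/(-19366 + √(-100)*(-1/15 + √(-100))) = 1/(-19366 + (10*I)*(-1/15 + 10*I)) = 1/(-19366 + 10*I*(-1/15 + 10*I))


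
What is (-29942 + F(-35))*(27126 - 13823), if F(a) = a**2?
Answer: -382022251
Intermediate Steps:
(-29942 + F(-35))*(27126 - 13823) = (-29942 + (-35)**2)*(27126 - 13823) = (-29942 + 1225)*13303 = -28717*13303 = -382022251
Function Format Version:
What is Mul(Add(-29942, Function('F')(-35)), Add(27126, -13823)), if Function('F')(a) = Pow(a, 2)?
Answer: -382022251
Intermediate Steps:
Mul(Add(-29942, Function('F')(-35)), Add(27126, -13823)) = Mul(Add(-29942, Pow(-35, 2)), Add(27126, -13823)) = Mul(Add(-29942, 1225), 13303) = Mul(-28717, 13303) = -382022251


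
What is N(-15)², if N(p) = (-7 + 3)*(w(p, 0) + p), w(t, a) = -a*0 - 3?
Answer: 5184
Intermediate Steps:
w(t, a) = -3 (w(t, a) = 0 - 3 = -3)
N(p) = 12 - 4*p (N(p) = (-7 + 3)*(-3 + p) = -4*(-3 + p) = 12 - 4*p)
N(-15)² = (12 - 4*(-15))² = (12 + 60)² = 72² = 5184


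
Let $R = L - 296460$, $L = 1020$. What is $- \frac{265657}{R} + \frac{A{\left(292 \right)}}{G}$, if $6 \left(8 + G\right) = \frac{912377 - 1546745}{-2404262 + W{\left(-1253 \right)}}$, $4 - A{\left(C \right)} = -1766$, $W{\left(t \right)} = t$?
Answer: $- \frac{828590492413}{3739581040} \approx -221.57$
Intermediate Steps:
$R = -295440$ ($R = 1020 - 296460 = -295440$)
$A{\left(C \right)} = 1770$ ($A{\left(C \right)} = 4 - -1766 = 4 + 1766 = 1770$)
$G = - \frac{2734056}{343645}$ ($G = -8 + \frac{\left(912377 - 1546745\right) \frac{1}{-2404262 - 1253}}{6} = -8 + \frac{\left(-634368\right) \frac{1}{-2405515}}{6} = -8 + \frac{\left(-634368\right) \left(- \frac{1}{2405515}\right)}{6} = -8 + \frac{1}{6} \cdot \frac{90624}{343645} = -8 + \frac{15104}{343645} = - \frac{2734056}{343645} \approx -7.956$)
$- \frac{265657}{R} + \frac{A{\left(292 \right)}}{G} = - \frac{265657}{-295440} + \frac{1770}{- \frac{2734056}{343645}} = \left(-265657\right) \left(- \frac{1}{295440}\right) + 1770 \left(- \frac{343645}{2734056}\right) = \frac{265657}{295440} - \frac{101375275}{455676} = - \frac{828590492413}{3739581040}$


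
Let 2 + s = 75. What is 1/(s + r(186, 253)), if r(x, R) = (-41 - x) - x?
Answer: -1/340 ≈ -0.0029412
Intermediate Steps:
r(x, R) = -41 - 2*x
s = 73 (s = -2 + 75 = 73)
1/(s + r(186, 253)) = 1/(73 + (-41 - 2*186)) = 1/(73 + (-41 - 372)) = 1/(73 - 413) = 1/(-340) = -1/340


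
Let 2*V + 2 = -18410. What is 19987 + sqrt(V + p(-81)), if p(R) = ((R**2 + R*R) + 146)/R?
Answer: 19987 + I*sqrt(758954)/9 ≈ 19987.0 + 96.798*I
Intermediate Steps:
V = -9206 (V = -1 + (1/2)*(-18410) = -1 - 9205 = -9206)
p(R) = (146 + 2*R**2)/R (p(R) = ((R**2 + R**2) + 146)/R = (2*R**2 + 146)/R = (146 + 2*R**2)/R)
19987 + sqrt(V + p(-81)) = 19987 + sqrt(-9206 + (2*(-81) + 146/(-81))) = 19987 + sqrt(-9206 + (-162 + 146*(-1/81))) = 19987 + sqrt(-9206 + (-162 - 146/81)) = 19987 + sqrt(-9206 - 13268/81) = 19987 + sqrt(-758954/81) = 19987 + I*sqrt(758954)/9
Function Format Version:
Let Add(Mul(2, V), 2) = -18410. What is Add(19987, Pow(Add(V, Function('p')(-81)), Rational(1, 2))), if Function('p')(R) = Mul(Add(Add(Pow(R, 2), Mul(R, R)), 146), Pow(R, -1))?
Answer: Add(19987, Mul(Rational(1, 9), I, Pow(758954, Rational(1, 2)))) ≈ Add(19987., Mul(96.798, I))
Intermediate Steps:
V = -9206 (V = Add(-1, Mul(Rational(1, 2), -18410)) = Add(-1, -9205) = -9206)
Function('p')(R) = Mul(Pow(R, -1), Add(146, Mul(2, Pow(R, 2)))) (Function('p')(R) = Mul(Add(Add(Pow(R, 2), Pow(R, 2)), 146), Pow(R, -1)) = Mul(Add(Mul(2, Pow(R, 2)), 146), Pow(R, -1)) = Mul(Add(146, Mul(2, Pow(R, 2))), Pow(R, -1)) = Mul(Pow(R, -1), Add(146, Mul(2, Pow(R, 2)))))
Add(19987, Pow(Add(V, Function('p')(-81)), Rational(1, 2))) = Add(19987, Pow(Add(-9206, Add(Mul(2, -81), Mul(146, Pow(-81, -1)))), Rational(1, 2))) = Add(19987, Pow(Add(-9206, Add(-162, Mul(146, Rational(-1, 81)))), Rational(1, 2))) = Add(19987, Pow(Add(-9206, Add(-162, Rational(-146, 81))), Rational(1, 2))) = Add(19987, Pow(Add(-9206, Rational(-13268, 81)), Rational(1, 2))) = Add(19987, Pow(Rational(-758954, 81), Rational(1, 2))) = Add(19987, Mul(Rational(1, 9), I, Pow(758954, Rational(1, 2))))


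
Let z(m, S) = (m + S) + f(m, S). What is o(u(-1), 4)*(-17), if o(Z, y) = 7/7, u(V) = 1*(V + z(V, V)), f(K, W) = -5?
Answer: -17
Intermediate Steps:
z(m, S) = -5 + S + m (z(m, S) = (m + S) - 5 = (S + m) - 5 = -5 + S + m)
u(V) = -5 + 3*V (u(V) = 1*(V + (-5 + V + V)) = 1*(V + (-5 + 2*V)) = 1*(-5 + 3*V) = -5 + 3*V)
o(Z, y) = 1 (o(Z, y) = 7*(1/7) = 1)
o(u(-1), 4)*(-17) = 1*(-17) = -17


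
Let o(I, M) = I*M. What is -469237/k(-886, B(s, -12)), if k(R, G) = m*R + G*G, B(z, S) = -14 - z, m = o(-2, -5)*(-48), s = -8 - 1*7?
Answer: -469237/425281 ≈ -1.1034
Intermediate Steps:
s = -15 (s = -8 - 7 = -15)
m = -480 (m = -2*(-5)*(-48) = 10*(-48) = -480)
k(R, G) = G**2 - 480*R (k(R, G) = -480*R + G*G = -480*R + G**2 = G**2 - 480*R)
-469237/k(-886, B(s, -12)) = -469237/((-14 - 1*(-15))**2 - 480*(-886)) = -469237/((-14 + 15)**2 + 425280) = -469237/(1**2 + 425280) = -469237/(1 + 425280) = -469237/425281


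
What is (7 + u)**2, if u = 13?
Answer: 400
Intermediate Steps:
(7 + u)**2 = (7 + 13)**2 = 20**2 = 400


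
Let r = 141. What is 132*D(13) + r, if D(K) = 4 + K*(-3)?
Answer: -4479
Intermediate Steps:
D(K) = 4 - 3*K
132*D(13) + r = 132*(4 - 3*13) + 141 = 132*(4 - 39) + 141 = 132*(-35) + 141 = -4620 + 141 = -4479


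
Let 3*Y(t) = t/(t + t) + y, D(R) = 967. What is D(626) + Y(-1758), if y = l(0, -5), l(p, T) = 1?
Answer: 1935/2 ≈ 967.50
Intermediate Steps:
y = 1
Y(t) = ½ (Y(t) = (t/(t + t) + 1)/3 = (t/((2*t)) + 1)/3 = ((1/(2*t))*t + 1)/3 = (½ + 1)/3 = (⅓)*(3/2) = ½)
D(626) + Y(-1758) = 967 + ½ = 1935/2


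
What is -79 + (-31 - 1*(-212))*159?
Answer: 28700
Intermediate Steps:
-79 + (-31 - 1*(-212))*159 = -79 + (-31 + 212)*159 = -79 + 181*159 = -79 + 28779 = 28700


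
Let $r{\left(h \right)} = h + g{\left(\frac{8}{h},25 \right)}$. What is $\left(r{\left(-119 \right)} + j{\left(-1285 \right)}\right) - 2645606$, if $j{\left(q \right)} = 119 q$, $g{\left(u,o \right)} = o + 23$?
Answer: $-2798592$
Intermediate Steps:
$g{\left(u,o \right)} = 23 + o$
$r{\left(h \right)} = 48 + h$ ($r{\left(h \right)} = h + \left(23 + 25\right) = h + 48 = 48 + h$)
$\left(r{\left(-119 \right)} + j{\left(-1285 \right)}\right) - 2645606 = \left(\left(48 - 119\right) + 119 \left(-1285\right)\right) - 2645606 = \left(-71 - 152915\right) - 2645606 = -152986 - 2645606 = -2798592$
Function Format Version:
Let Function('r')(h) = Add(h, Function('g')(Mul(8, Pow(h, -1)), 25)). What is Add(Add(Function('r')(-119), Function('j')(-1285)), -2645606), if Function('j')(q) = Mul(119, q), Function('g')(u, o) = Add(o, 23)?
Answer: -2798592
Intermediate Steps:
Function('g')(u, o) = Add(23, o)
Function('r')(h) = Add(48, h) (Function('r')(h) = Add(h, Add(23, 25)) = Add(h, 48) = Add(48, h))
Add(Add(Function('r')(-119), Function('j')(-1285)), -2645606) = Add(Add(Add(48, -119), Mul(119, -1285)), -2645606) = Add(Add(-71, -152915), -2645606) = Add(-152986, -2645606) = -2798592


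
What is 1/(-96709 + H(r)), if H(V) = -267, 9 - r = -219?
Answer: -1/96976 ≈ -1.0312e-5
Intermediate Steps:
r = 228 (r = 9 - 1*(-219) = 9 + 219 = 228)
1/(-96709 + H(r)) = 1/(-96709 - 267) = 1/(-96976) = -1/96976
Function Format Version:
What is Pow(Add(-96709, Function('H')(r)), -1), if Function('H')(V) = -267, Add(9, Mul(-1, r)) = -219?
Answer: Rational(-1, 96976) ≈ -1.0312e-5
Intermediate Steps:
r = 228 (r = Add(9, Mul(-1, -219)) = Add(9, 219) = 228)
Pow(Add(-96709, Function('H')(r)), -1) = Pow(Add(-96709, -267), -1) = Pow(-96976, -1) = Rational(-1, 96976)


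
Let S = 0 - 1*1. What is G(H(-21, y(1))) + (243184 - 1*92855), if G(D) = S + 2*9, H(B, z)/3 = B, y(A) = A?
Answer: 150346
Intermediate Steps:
S = -1 (S = 0 - 1 = -1)
H(B, z) = 3*B
G(D) = 17 (G(D) = -1 + 2*9 = -1 + 18 = 17)
G(H(-21, y(1))) + (243184 - 1*92855) = 17 + (243184 - 1*92855) = 17 + (243184 - 92855) = 17 + 150329 = 150346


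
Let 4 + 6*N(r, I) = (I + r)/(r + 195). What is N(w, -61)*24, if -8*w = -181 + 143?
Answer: -13684/799 ≈ -17.126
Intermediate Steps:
w = 19/4 (w = -(-181 + 143)/8 = -1/8*(-38) = 19/4 ≈ 4.7500)
N(r, I) = -2/3 + (I + r)/(6*(195 + r)) (N(r, I) = -2/3 + ((I + r)/(r + 195))/6 = -2/3 + ((I + r)/(195 + r))/6 = -2/3 + (I + r)/(6*(195 + r)))
N(w, -61)*24 = ((-780 - 61 - 3*19/4)/(6*(195 + 19/4)))*24 = ((-780 - 61 - 57/4)/(6*(799/4)))*24 = ((1/6)*(4/799)*(-3421/4))*24 = -3421/4794*24 = -13684/799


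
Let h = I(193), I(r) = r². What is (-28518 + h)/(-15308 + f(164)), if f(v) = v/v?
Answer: -8731/15307 ≈ -0.57039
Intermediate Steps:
f(v) = 1
h = 37249 (h = 193² = 37249)
(-28518 + h)/(-15308 + f(164)) = (-28518 + 37249)/(-15308 + 1) = 8731/(-15307) = 8731*(-1/15307) = -8731/15307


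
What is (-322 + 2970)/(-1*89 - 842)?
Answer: -2648/931 ≈ -2.8443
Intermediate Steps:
(-322 + 2970)/(-1*89 - 842) = 2648/(-89 - 842) = 2648/(-931) = 2648*(-1/931) = -2648/931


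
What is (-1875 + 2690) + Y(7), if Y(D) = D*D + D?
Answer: 871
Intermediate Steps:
Y(D) = D + D² (Y(D) = D² + D = D + D²)
(-1875 + 2690) + Y(7) = (-1875 + 2690) + 7*(1 + 7) = 815 + 7*8 = 815 + 56 = 871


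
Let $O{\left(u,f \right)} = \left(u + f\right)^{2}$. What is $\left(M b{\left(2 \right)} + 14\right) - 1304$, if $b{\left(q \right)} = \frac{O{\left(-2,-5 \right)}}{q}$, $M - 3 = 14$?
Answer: $- \frac{1747}{2} \approx -873.5$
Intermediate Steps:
$M = 17$ ($M = 3 + 14 = 17$)
$O{\left(u,f \right)} = \left(f + u\right)^{2}$
$b{\left(q \right)} = \frac{49}{q}$ ($b{\left(q \right)} = \frac{\left(-5 - 2\right)^{2}}{q} = \frac{\left(-7\right)^{2}}{q} = \frac{49}{q}$)
$\left(M b{\left(2 \right)} + 14\right) - 1304 = \left(17 \cdot \frac{49}{2} + 14\right) - 1304 = \left(\frac{833}{2} + 14\right) - 1304 = \frac{861}{2} - 1304 = - \frac{1747}{2}$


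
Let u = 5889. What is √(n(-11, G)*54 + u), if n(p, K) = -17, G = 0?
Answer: √4971 ≈ 70.505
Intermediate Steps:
√(n(-11, G)*54 + u) = √(-17*54 + 5889) = √(-918 + 5889) = √4971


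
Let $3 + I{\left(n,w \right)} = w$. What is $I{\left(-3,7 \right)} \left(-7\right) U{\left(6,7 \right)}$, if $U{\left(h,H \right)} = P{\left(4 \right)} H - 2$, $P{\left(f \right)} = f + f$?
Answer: $-1512$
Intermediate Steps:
$P{\left(f \right)} = 2 f$
$I{\left(n,w \right)} = -3 + w$
$U{\left(h,H \right)} = -2 + 8 H$ ($U{\left(h,H \right)} = 2 \cdot 4 H - 2 = 8 H - 2 = -2 + 8 H$)
$I{\left(-3,7 \right)} \left(-7\right) U{\left(6,7 \right)} = \left(-3 + 7\right) \left(-7\right) \left(-2 + 8 \cdot 7\right) = 4 \left(-7\right) \left(-2 + 56\right) = \left(-28\right) 54 = -1512$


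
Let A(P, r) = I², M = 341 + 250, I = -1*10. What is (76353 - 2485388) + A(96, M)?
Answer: -2408935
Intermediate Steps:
I = -10
M = 591
A(P, r) = 100 (A(P, r) = (-10)² = 100)
(76353 - 2485388) + A(96, M) = (76353 - 2485388) + 100 = -2409035 + 100 = -2408935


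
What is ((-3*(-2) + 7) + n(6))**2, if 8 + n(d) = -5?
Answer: 0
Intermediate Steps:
n(d) = -13 (n(d) = -8 - 5 = -13)
((-3*(-2) + 7) + n(6))**2 = ((-3*(-2) + 7) - 13)**2 = ((6 + 7) - 13)**2 = (13 - 13)**2 = 0**2 = 0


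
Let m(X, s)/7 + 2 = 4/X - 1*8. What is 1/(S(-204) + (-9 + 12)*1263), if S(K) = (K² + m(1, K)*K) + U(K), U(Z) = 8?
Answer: 1/53981 ≈ 1.8525e-5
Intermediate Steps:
m(X, s) = -70 + 28/X (m(X, s) = -14 + 7*(4/X - 1*8) = -14 + 7*(4/X - 8) = -14 + 7*(-8 + 4/X) = -14 + (-56 + 28/X) = -70 + 28/X)
S(K) = 8 + K² - 42*K (S(K) = (K² + (-70 + 28/1)*K) + 8 = (K² + (-70 + 28*1)*K) + 8 = (K² + (-70 + 28)*K) + 8 = (K² - 42*K) + 8 = 8 + K² - 42*K)
1/(S(-204) + (-9 + 12)*1263) = 1/((8 + (-204)² - 42*(-204)) + (-9 + 12)*1263) = 1/((8 + 41616 + 8568) + 3*1263) = 1/(50192 + 3789) = 1/53981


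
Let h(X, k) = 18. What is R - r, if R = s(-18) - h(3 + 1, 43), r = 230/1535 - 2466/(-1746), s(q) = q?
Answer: -1118565/29779 ≈ -37.562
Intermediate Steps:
r = 46521/29779 (r = 230*(1/1535) - 2466*(-1/1746) = 46/307 + 137/97 = 46521/29779 ≈ 1.5622)
R = -36 (R = -18 - 1*18 = -18 - 18 = -36)
R - r = -36 - 1*46521/29779 = -36 - 46521/29779 = -1118565/29779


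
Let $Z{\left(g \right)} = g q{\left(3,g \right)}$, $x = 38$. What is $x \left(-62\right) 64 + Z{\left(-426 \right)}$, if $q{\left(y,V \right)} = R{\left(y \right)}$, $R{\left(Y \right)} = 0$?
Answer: $-150784$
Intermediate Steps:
$q{\left(y,V \right)} = 0$
$Z{\left(g \right)} = 0$ ($Z{\left(g \right)} = g 0 = 0$)
$x \left(-62\right) 64 + Z{\left(-426 \right)} = 38 \left(-62\right) 64 + 0 = \left(-2356\right) 64 + 0 = -150784 + 0 = -150784$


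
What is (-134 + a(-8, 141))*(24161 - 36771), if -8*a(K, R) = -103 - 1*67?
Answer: 2843555/2 ≈ 1.4218e+6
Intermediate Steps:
a(K, R) = 85/4 (a(K, R) = -(-103 - 1*67)/8 = -(-103 - 67)/8 = -⅛*(-170) = 85/4)
(-134 + a(-8, 141))*(24161 - 36771) = (-134 + 85/4)*(24161 - 36771) = -451/4*(-12610) = 2843555/2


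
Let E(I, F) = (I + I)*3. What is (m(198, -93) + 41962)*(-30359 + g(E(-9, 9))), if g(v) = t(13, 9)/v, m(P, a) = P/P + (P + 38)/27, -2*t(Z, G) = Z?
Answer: -3715611012883/2916 ≈ -1.2742e+9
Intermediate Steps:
t(Z, G) = -Z/2
E(I, F) = 6*I (E(I, F) = (2*I)*3 = 6*I)
m(P, a) = 65/27 + P/27 (m(P, a) = 1 + (38 + P)*(1/27) = 1 + (38/27 + P/27) = 65/27 + P/27)
g(v) = -13/(2*v) (g(v) = (-½*13)/v = -13/(2*v))
(m(198, -93) + 41962)*(-30359 + g(E(-9, 9))) = ((65/27 + (1/27)*198) + 41962)*(-30359 - 13/(2*(6*(-9)))) = ((65/27 + 22/3) + 41962)*(-30359 - 13/2/(-54)) = (263/27 + 41962)*(-30359 - 13/2*(-1/54)) = 1133237*(-30359 + 13/108)/27 = (1133237/27)*(-3278759/108) = -3715611012883/2916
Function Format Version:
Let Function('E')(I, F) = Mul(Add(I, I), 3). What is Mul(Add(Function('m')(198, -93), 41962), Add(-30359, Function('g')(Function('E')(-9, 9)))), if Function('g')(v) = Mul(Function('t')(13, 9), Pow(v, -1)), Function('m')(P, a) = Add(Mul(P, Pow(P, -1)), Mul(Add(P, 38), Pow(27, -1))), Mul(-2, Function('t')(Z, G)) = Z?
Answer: Rational(-3715611012883, 2916) ≈ -1.2742e+9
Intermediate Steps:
Function('t')(Z, G) = Mul(Rational(-1, 2), Z)
Function('E')(I, F) = Mul(6, I) (Function('E')(I, F) = Mul(Mul(2, I), 3) = Mul(6, I))
Function('m')(P, a) = Add(Rational(65, 27), Mul(Rational(1, 27), P)) (Function('m')(P, a) = Add(1, Mul(Add(38, P), Rational(1, 27))) = Add(1, Add(Rational(38, 27), Mul(Rational(1, 27), P))) = Add(Rational(65, 27), Mul(Rational(1, 27), P)))
Function('g')(v) = Mul(Rational(-13, 2), Pow(v, -1)) (Function('g')(v) = Mul(Mul(Rational(-1, 2), 13), Pow(v, -1)) = Mul(Rational(-13, 2), Pow(v, -1)))
Mul(Add(Function('m')(198, -93), 41962), Add(-30359, Function('g')(Function('E')(-9, 9)))) = Mul(Add(Add(Rational(65, 27), Mul(Rational(1, 27), 198)), 41962), Add(-30359, Mul(Rational(-13, 2), Pow(Mul(6, -9), -1)))) = Mul(Add(Add(Rational(65, 27), Rational(22, 3)), 41962), Add(-30359, Mul(Rational(-13, 2), Pow(-54, -1)))) = Mul(Add(Rational(263, 27), 41962), Add(-30359, Mul(Rational(-13, 2), Rational(-1, 54)))) = Mul(Rational(1133237, 27), Add(-30359, Rational(13, 108))) = Mul(Rational(1133237, 27), Rational(-3278759, 108)) = Rational(-3715611012883, 2916)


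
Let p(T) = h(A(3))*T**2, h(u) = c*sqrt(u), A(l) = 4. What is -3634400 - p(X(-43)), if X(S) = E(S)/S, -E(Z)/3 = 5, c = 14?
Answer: -6720011900/1849 ≈ -3.6344e+6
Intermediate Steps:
E(Z) = -15 (E(Z) = -3*5 = -15)
h(u) = 14*sqrt(u)
X(S) = -15/S
p(T) = 28*T**2 (p(T) = (14*sqrt(4))*T**2 = (14*2)*T**2 = 28*T**2)
-3634400 - p(X(-43)) = -3634400 - 28*(-15/(-43))**2 = -3634400 - 28*(-15*(-1/43))**2 = -3634400 - 28*(15/43)**2 = -3634400 - 28*225/1849 = -3634400 - 1*6300/1849 = -3634400 - 6300/1849 = -6720011900/1849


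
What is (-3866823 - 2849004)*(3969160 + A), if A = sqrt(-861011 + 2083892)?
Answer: -26656191895320 - 6715827*sqrt(1222881) ≈ -2.6664e+13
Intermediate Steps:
A = sqrt(1222881) ≈ 1105.8
(-3866823 - 2849004)*(3969160 + A) = (-3866823 - 2849004)*(3969160 + sqrt(1222881)) = -6715827*(3969160 + sqrt(1222881)) = -26656191895320 - 6715827*sqrt(1222881)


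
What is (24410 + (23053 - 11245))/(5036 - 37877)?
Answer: -36218/32841 ≈ -1.1028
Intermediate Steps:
(24410 + (23053 - 11245))/(5036 - 37877) = (24410 + 11808)/(-32841) = 36218*(-1/32841) = -36218/32841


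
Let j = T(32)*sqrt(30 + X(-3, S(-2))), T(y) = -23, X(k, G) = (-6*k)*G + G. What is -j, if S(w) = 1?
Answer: 161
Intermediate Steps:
X(k, G) = G - 6*G*k (X(k, G) = -6*G*k + G = G - 6*G*k)
j = -161 (j = -23*sqrt(30 + 1*(1 - 6*(-3))) = -23*sqrt(30 + 1*(1 + 18)) = -23*sqrt(30 + 1*19) = -23*sqrt(30 + 19) = -23*sqrt(49) = -23*7 = -161)
-j = -1*(-161) = 161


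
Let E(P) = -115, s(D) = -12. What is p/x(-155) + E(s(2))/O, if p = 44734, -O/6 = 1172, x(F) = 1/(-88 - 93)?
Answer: -56937077213/7032 ≈ -8.0969e+6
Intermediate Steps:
x(F) = -1/181 (x(F) = 1/(-181) = -1/181)
O = -7032 (O = -6*1172 = -7032)
p/x(-155) + E(s(2))/O = 44734/(-1/181) - 115/(-7032) = 44734*(-181) - 115*(-1/7032) = -8096854 + 115/7032 = -56937077213/7032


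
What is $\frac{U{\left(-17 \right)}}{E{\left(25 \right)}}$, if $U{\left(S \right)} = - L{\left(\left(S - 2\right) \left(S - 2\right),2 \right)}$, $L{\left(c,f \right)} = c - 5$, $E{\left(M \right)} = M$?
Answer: $- \frac{356}{25} \approx -14.24$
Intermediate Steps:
$L{\left(c,f \right)} = -5 + c$ ($L{\left(c,f \right)} = c - 5 = -5 + c$)
$U{\left(S \right)} = 5 - \left(-2 + S\right)^{2}$ ($U{\left(S \right)} = - (-5 + \left(S - 2\right) \left(S - 2\right)) = - (-5 + \left(-2 + S\right) \left(-2 + S\right)) = - (-5 + \left(-2 + S\right)^{2}) = 5 - \left(-2 + S\right)^{2}$)
$\frac{U{\left(-17 \right)}}{E{\left(25 \right)}} = \frac{5 - \left(-2 - 17\right)^{2}}{25} = \left(5 - \left(-19\right)^{2}\right) \frac{1}{25} = \left(5 - 361\right) \frac{1}{25} = \left(-356\right) \frac{1}{25} = - \frac{356}{25}$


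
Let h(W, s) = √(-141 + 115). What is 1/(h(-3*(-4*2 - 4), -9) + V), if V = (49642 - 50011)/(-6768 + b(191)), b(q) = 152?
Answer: 2441304/1138194017 - 43771456*I*√26/1138194017 ≈ 0.0021449 - 0.19609*I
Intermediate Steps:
h(W, s) = I*√26 (h(W, s) = √(-26) = I*√26)
V = 369/6616 (V = (49642 - 50011)/(-6768 + 152) = -369/(-6616) = -369*(-1/6616) = 369/6616 ≈ 0.055774)
1/(h(-3*(-4*2 - 4), -9) + V) = 1/(I*√26 + 369/6616) = 1/(369/6616 + I*√26)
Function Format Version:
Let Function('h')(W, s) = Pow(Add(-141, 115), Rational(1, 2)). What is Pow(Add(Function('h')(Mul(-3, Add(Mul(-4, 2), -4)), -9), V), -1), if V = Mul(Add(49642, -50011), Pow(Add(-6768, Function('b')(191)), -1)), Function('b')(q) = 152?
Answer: Add(Rational(2441304, 1138194017), Mul(Rational(-43771456, 1138194017), I, Pow(26, Rational(1, 2)))) ≈ Add(0.0021449, Mul(-0.19609, I))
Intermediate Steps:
Function('h')(W, s) = Mul(I, Pow(26, Rational(1, 2))) (Function('h')(W, s) = Pow(-26, Rational(1, 2)) = Mul(I, Pow(26, Rational(1, 2))))
V = Rational(369, 6616) (V = Mul(Add(49642, -50011), Pow(Add(-6768, 152), -1)) = Mul(-369, Pow(-6616, -1)) = Mul(-369, Rational(-1, 6616)) = Rational(369, 6616) ≈ 0.055774)
Pow(Add(Function('h')(Mul(-3, Add(Mul(-4, 2), -4)), -9), V), -1) = Pow(Add(Mul(I, Pow(26, Rational(1, 2))), Rational(369, 6616)), -1) = Pow(Add(Rational(369, 6616), Mul(I, Pow(26, Rational(1, 2)))), -1)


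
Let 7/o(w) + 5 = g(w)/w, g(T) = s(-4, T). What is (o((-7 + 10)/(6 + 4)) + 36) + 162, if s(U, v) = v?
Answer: 785/4 ≈ 196.25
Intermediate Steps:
g(T) = T
o(w) = -7/4 (o(w) = 7/(-5 + w/w) = 7/(-5 + 1) = 7/(-4) = 7*(-1/4) = -7/4)
(o((-7 + 10)/(6 + 4)) + 36) + 162 = (-7/4 + 36) + 162 = 137/4 + 162 = 785/4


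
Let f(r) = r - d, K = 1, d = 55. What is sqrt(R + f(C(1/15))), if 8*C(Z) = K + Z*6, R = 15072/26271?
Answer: I*sqrt(184900561930)/58380 ≈ 7.3655*I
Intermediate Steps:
R = 5024/8757 (R = 15072*(1/26271) = 5024/8757 ≈ 0.57371)
C(Z) = 1/8 + 3*Z/4 (C(Z) = (1 + Z*6)/8 = (1 + 6*Z)/8 = 1/8 + 3*Z/4)
f(r) = -55 + r (f(r) = r - 1*55 = r - 55 = -55 + r)
sqrt(R + f(C(1/15))) = sqrt(5024/8757 + (-55 + (1/8 + 3*(1/15)/4))) = sqrt(5024/8757 + (-55 + (1/8 + 3*(1*(1/15))/4))) = sqrt(5024/8757 + (-55 + (1/8 + (3/4)*(1/15)))) = sqrt(5024/8757 + (-55 + (1/8 + 1/20))) = sqrt(5024/8757 + (-55 + 7/40)) = sqrt(5024/8757 - 2193/40) = sqrt(-19003141/350280) = I*sqrt(184900561930)/58380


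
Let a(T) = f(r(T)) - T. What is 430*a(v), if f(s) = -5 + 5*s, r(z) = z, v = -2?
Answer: -5590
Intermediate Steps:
a(T) = -5 + 4*T (a(T) = (-5 + 5*T) - T = -5 + 4*T)
430*a(v) = 430*(-5 + 4*(-2)) = 430*(-5 - 8) = 430*(-13) = -5590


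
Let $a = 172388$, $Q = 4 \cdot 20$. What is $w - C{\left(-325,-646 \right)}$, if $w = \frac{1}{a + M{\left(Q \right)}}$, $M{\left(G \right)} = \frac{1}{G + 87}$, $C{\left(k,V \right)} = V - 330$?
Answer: $\frac{28097866039}{28788797} \approx 976.0$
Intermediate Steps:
$C{\left(k,V \right)} = -330 + V$
$Q = 80$
$M{\left(G \right)} = \frac{1}{87 + G}$
$w = \frac{167}{28788797}$ ($w = \frac{1}{172388 + \frac{1}{87 + 80}} = \frac{1}{172388 + \frac{1}{167}} = \frac{1}{\frac{28788797}{167}} = \frac{167}{28788797} \approx 5.8009 \cdot 10^{-6}$)
$w - C{\left(-325,-646 \right)} = \frac{167}{28788797} - \left(-330 - 646\right) = \frac{167}{28788797} - -976 = \frac{167}{28788797} + 976 = \frac{28097866039}{28788797}$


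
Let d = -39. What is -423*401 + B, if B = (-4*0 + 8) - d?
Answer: -169576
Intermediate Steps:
B = 47 (B = (-4*0 + 8) - 1*(-39) = (0 + 8) + 39 = 8 + 39 = 47)
-423*401 + B = -423*401 + 47 = -169623 + 47 = -169576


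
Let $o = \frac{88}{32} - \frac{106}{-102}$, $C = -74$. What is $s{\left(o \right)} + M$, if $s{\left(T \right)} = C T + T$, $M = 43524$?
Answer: $\frac{8822467}{204} \approx 43247.0$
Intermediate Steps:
$o = \frac{773}{204}$ ($o = 88 \cdot \frac{1}{32} - - \frac{53}{51} = \frac{11}{4} + \frac{53}{51} = \frac{773}{204} \approx 3.7892$)
$s{\left(T \right)} = - 73 T$ ($s{\left(T \right)} = - 74 T + T = - 73 T$)
$s{\left(o \right)} + M = \left(-73\right) \frac{773}{204} + 43524 = - \frac{56429}{204} + 43524 = \frac{8822467}{204}$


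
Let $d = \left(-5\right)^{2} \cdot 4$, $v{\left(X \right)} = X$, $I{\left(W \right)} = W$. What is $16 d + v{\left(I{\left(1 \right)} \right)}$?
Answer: $1601$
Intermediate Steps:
$d = 100$ ($d = 25 \cdot 4 = 100$)
$16 d + v{\left(I{\left(1 \right)} \right)} = 16 \cdot 100 + 1 = 1600 + 1 = 1601$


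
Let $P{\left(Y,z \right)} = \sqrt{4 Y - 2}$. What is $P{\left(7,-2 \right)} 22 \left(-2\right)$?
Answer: $- 44 \sqrt{26} \approx -224.36$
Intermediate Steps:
$P{\left(Y,z \right)} = \sqrt{-2 + 4 Y}$
$P{\left(7,-2 \right)} 22 \left(-2\right) = \sqrt{-2 + 4 \cdot 7} \cdot 22 \left(-2\right) = \sqrt{-2 + 28} \cdot 22 \left(-2\right) = \sqrt{26} \cdot 22 \left(-2\right) = 22 \sqrt{26} \left(-2\right) = - 44 \sqrt{26}$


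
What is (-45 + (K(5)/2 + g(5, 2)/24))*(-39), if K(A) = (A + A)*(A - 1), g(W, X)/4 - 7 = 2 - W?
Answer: 949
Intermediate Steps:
g(W, X) = 36 - 4*W (g(W, X) = 28 + 4*(2 - W) = 28 + (8 - 4*W) = 36 - 4*W)
K(A) = 2*A*(-1 + A) (K(A) = (2*A)*(-1 + A) = 2*A*(-1 + A))
(-45 + (K(5)/2 + g(5, 2)/24))*(-39) = (-45 + ((2*5*(-1 + 5))/2 + (36 - 4*5)/24))*(-39) = (-45 + ((2*5*4)*(½) + (36 - 20)*(1/24)))*(-39) = (-45 + (40*(½) + 16*(1/24)))*(-39) = (-45 + (20 + ⅔))*(-39) = (-45 + 62/3)*(-39) = -73/3*(-39) = 949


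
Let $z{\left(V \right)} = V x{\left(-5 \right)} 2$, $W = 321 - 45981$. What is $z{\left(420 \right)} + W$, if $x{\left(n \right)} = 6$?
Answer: $-40620$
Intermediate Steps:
$W = -45660$ ($W = 321 - 45981 = -45660$)
$z{\left(V \right)} = 12 V$ ($z{\left(V \right)} = V 6 \cdot 2 = 6 V 2 = 12 V$)
$z{\left(420 \right)} + W = 12 \cdot 420 - 45660 = 5040 - 45660 = -40620$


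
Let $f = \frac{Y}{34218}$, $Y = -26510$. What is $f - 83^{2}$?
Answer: $- \frac{117877156}{17109} \approx -6889.8$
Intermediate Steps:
$f = - \frac{13255}{17109}$ ($f = - \frac{26510}{34218} = \left(-26510\right) \frac{1}{34218} = - \frac{13255}{17109} \approx -0.77474$)
$f - 83^{2} = - \frac{13255}{17109} - 83^{2} = - \frac{13255}{17109} - 6889 = - \frac{117877156}{17109}$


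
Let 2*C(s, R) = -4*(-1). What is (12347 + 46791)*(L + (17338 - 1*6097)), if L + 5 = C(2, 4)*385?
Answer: 710010828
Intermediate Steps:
C(s, R) = 2 (C(s, R) = (-4*(-1))/2 = (½)*4 = 2)
L = 765 (L = -5 + 2*385 = -5 + 770 = 765)
(12347 + 46791)*(L + (17338 - 1*6097)) = (12347 + 46791)*(765 + (17338 - 1*6097)) = 59138*(765 + (17338 - 6097)) = 59138*(765 + 11241) = 59138*12006 = 710010828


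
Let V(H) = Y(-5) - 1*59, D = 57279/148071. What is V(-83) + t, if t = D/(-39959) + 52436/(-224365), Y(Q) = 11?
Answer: -21343675864906973/442505298884495 ≈ -48.234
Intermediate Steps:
D = 19093/49357 (D = 57279*(1/148071) = 19093/49357 ≈ 0.38683)
V(H) = -48 (V(H) = 11 - 1*59 = 11 - 59 = -48)
t = -103421518451213/442505298884495 (t = (19093/49357)/(-39959) + 52436/(-224365) = (19093/49357)*(-1/39959) + 52436*(-1/224365) = -19093/1972256363 - 52436/224365 = -103421518451213/442505298884495 ≈ -0.23372)
V(-83) + t = -48 - 103421518451213/442505298884495 = -21343675864906973/442505298884495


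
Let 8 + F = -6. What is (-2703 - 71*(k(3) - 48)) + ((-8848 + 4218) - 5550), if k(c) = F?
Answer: -8481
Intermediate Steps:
F = -14 (F = -8 - 6 = -14)
k(c) = -14
(-2703 - 71*(k(3) - 48)) + ((-8848 + 4218) - 5550) = (-2703 - 71*(-14 - 48)) + ((-8848 + 4218) - 5550) = (-2703 - 71*(-62)) + (-4630 - 5550) = (-2703 + 4402) - 10180 = 1699 - 10180 = -8481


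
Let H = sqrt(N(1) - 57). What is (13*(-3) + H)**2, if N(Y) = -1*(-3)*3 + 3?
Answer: 1476 - 234*I*sqrt(5) ≈ 1476.0 - 523.24*I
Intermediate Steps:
N(Y) = 12 (N(Y) = 3*3 + 3 = 9 + 3 = 12)
H = 3*I*sqrt(5) (H = sqrt(12 - 57) = sqrt(-45) = 3*I*sqrt(5) ≈ 6.7082*I)
(13*(-3) + H)**2 = (13*(-3) + 3*I*sqrt(5))**2 = (-39 + 3*I*sqrt(5))**2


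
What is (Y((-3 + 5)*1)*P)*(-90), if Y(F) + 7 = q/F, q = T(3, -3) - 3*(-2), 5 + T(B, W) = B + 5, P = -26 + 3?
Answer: -5175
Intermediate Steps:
P = -23
T(B, W) = B (T(B, W) = -5 + (B + 5) = -5 + (5 + B) = B)
q = 9 (q = 3 - 3*(-2) = 3 + 6 = 9)
Y(F) = -7 + 9/F
(Y((-3 + 5)*1)*P)*(-90) = ((-7 + 9/(((-3 + 5)*1)))*(-23))*(-90) = ((-7 + 9/((2*1)))*(-23))*(-90) = ((-7 + 9/2)*(-23))*(-90) = -5/2*(-23)*(-90) = (115/2)*(-90) = -5175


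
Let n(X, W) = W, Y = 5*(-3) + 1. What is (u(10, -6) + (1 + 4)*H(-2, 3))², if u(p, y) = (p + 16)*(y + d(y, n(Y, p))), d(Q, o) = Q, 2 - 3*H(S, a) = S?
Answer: 839056/9 ≈ 93229.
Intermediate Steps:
Y = -14 (Y = -15 + 1 = -14)
H(S, a) = ⅔ - S/3
u(p, y) = 2*y*(16 + p) (u(p, y) = (p + 16)*(y + y) = (16 + p)*(2*y) = 2*y*(16 + p))
(u(10, -6) + (1 + 4)*H(-2, 3))² = (2*(-6)*(16 + 10) + (1 + 4)*(⅔ - ⅓*(-2)))² = (2*(-6)*26 + 5*(⅔ + ⅔))² = (-312 + 5*(4/3))² = (-312 + 20/3)² = (-916/3)² = 839056/9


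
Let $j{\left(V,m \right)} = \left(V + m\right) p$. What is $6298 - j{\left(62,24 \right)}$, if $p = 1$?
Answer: $6212$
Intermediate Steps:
$j{\left(V,m \right)} = V + m$ ($j{\left(V,m \right)} = \left(V + m\right) 1 = V + m$)
$6298 - j{\left(62,24 \right)} = 6298 - \left(62 + 24\right) = 6298 - 86 = 6212$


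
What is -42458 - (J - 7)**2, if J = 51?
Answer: -44394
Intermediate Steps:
-42458 - (J - 7)**2 = -42458 - (51 - 7)**2 = -42458 - 1*44**2 = -42458 - 1*1936 = -42458 - 1936 = -44394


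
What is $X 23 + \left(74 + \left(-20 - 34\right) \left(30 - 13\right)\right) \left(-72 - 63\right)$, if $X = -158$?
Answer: $110306$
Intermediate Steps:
$X 23 + \left(74 + \left(-20 - 34\right) \left(30 - 13\right)\right) \left(-72 - 63\right) = \left(-158\right) 23 + \left(74 + \left(-20 - 34\right) \left(30 - 13\right)\right) \left(-72 - 63\right) = -3634 + \left(74 - 918\right) \left(-135\right) = -3634 - -113940 = -3634 + 113940 = 110306$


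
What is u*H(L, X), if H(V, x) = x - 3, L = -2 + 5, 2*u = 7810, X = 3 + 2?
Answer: 7810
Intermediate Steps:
X = 5
u = 3905 (u = (½)*7810 = 3905)
L = 3
H(V, x) = -3 + x
u*H(L, X) = 3905*(-3 + 5) = 3905*2 = 7810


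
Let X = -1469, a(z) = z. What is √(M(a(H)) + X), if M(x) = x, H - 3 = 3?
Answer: I*√1463 ≈ 38.249*I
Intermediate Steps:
H = 6 (H = 3 + 3 = 6)
√(M(a(H)) + X) = √(6 - 1469) = √(-1463) = I*√1463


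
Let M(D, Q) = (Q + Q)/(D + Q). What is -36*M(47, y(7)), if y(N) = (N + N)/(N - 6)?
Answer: -1008/61 ≈ -16.525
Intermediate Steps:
y(N) = 2*N/(-6 + N) (y(N) = (2*N)/(-6 + N) = 2*N/(-6 + N))
M(D, Q) = 2*Q/(D + Q) (M(D, Q) = (2*Q)/(D + Q) = 2*Q/(D + Q))
-36*M(47, y(7)) = -72*2*7/(-6 + 7)/(47 + 2*7/(-6 + 7)) = -72*2*7/1/(47 + 2*7/1) = -72*2*7*1/(47 + 2*7*1) = -72*14/(47 + 14) = -72*14/61 = -36*28/61 = -1008/61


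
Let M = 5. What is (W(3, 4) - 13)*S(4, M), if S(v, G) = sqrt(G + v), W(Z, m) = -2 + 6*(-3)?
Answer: -99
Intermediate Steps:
W(Z, m) = -20 (W(Z, m) = -2 - 18 = -20)
(W(3, 4) - 13)*S(4, M) = (-20 - 13)*sqrt(5 + 4) = -33*sqrt(9) = -33*3 = -99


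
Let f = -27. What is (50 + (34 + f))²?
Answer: 3249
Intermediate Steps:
(50 + (34 + f))² = (50 + (34 - 27))² = (50 + 7)² = 57² = 3249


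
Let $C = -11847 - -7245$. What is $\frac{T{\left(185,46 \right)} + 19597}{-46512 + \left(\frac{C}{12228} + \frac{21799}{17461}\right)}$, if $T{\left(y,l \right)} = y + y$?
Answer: $- \frac{17330147266}{40368843401} \approx -0.4293$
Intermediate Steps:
$T{\left(y,l \right)} = 2 y$
$C = -4602$ ($C = -11847 + 7245 = -4602$)
$\frac{T{\left(185,46 \right)} + 19597}{-46512 + \left(\frac{C}{12228} + \frac{21799}{17461}\right)} = \frac{2 \cdot 185 + 19597}{-46512 + \left(- \frac{4602}{12228} + \frac{21799}{17461}\right)} = \frac{370 + 19597}{-46512 + \left(\left(-4602\right) \frac{1}{12228} + 21799 \cdot \frac{1}{17461}\right)} = \frac{19967}{-46512 + \left(- \frac{767}{2038} + \frac{21799}{17461}\right)} = \frac{19967}{-46512 + \frac{31033775}{35585518}} = \frac{19967}{- \frac{1655122579441}{35585518}} = 19967 \left(- \frac{35585518}{1655122579441}\right) = - \frac{17330147266}{40368843401}$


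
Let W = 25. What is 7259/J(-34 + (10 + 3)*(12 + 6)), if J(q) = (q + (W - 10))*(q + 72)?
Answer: 427/3440 ≈ 0.12413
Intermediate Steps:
J(q) = (15 + q)*(72 + q) (J(q) = (q + (25 - 10))*(q + 72) = (q + 15)*(72 + q) = (15 + q)*(72 + q))
7259/J(-34 + (10 + 3)*(12 + 6)) = 7259/(1080 + (-34 + (10 + 3)*(12 + 6))**2 + 87*(-34 + (10 + 3)*(12 + 6))) = 7259/(1080 + (-34 + 13*18)**2 + 87*(-34 + 13*18)) = 7259/(1080 + (-34 + 234)**2 + 87*(-34 + 234)) = 7259/(1080 + 200**2 + 87*200) = 7259/(1080 + 40000 + 17400) = 7259/58480 = 7259*(1/58480) = 427/3440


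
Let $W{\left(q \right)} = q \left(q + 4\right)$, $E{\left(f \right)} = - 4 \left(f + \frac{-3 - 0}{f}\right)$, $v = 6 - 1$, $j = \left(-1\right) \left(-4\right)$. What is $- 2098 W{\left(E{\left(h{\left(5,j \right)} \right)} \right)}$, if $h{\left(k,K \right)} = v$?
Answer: $- \frac{12554432}{25} \approx -5.0218 \cdot 10^{5}$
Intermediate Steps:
$j = 4$
$v = 5$ ($v = 6 - 1 = 5$)
$h{\left(k,K \right)} = 5$
$E{\left(f \right)} = - 4 f + \frac{12}{f}$ ($E{\left(f \right)} = - 4 \left(f + \frac{-3 + 0}{f}\right) = - 4 \left(f - \frac{3}{f}\right) = - 4 f + \frac{12}{f}$)
$W{\left(q \right)} = q \left(4 + q\right)$
$- 2098 W{\left(E{\left(h{\left(5,j \right)} \right)} \right)} = - 2098 \left(\left(-4\right) 5 + \frac{12}{5}\right) \left(4 + \left(\left(-4\right) 5 + \frac{12}{5}\right)\right) = - 2098 \left(-20 + 12 \cdot \frac{1}{5}\right) \left(4 + \left(-20 + 12 \cdot \frac{1}{5}\right)\right) = - 2098 \left(-20 + \frac{12}{5}\right) \left(4 + \left(-20 + \frac{12}{5}\right)\right) = - 2098 \left(- \frac{88 \left(4 - \frac{88}{5}\right)}{5}\right) = - 2098 \left(\left(- \frac{88}{5}\right) \left(- \frac{68}{5}\right)\right) = \left(-2098\right) \frac{5984}{25} = - \frac{12554432}{25}$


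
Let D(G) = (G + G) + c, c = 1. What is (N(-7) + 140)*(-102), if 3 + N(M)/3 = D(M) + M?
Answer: -7242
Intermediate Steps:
D(G) = 1 + 2*G (D(G) = (G + G) + 1 = 2*G + 1 = 1 + 2*G)
N(M) = -6 + 9*M (N(M) = -9 + 3*((1 + 2*M) + M) = -9 + 3*(1 + 3*M) = -9 + (3 + 9*M) = -6 + 9*M)
(N(-7) + 140)*(-102) = ((-6 + 9*(-7)) + 140)*(-102) = ((-6 - 63) + 140)*(-102) = (-69 + 140)*(-102) = 71*(-102) = -7242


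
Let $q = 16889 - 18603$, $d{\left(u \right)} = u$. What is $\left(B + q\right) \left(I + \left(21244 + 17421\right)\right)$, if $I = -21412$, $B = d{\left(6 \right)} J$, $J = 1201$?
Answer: $94753476$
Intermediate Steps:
$B = 7206$ ($B = 6 \cdot 1201 = 7206$)
$q = -1714$
$\left(B + q\right) \left(I + \left(21244 + 17421\right)\right) = \left(7206 - 1714\right) \left(-21412 + \left(21244 + 17421\right)\right) = 5492 \left(-21412 + 38665\right) = 5492 \cdot 17253 = 94753476$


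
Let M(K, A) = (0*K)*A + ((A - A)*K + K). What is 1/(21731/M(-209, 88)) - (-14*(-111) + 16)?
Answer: -34117879/21731 ≈ -1570.0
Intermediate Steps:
M(K, A) = K (M(K, A) = 0*A + (0*K + K) = 0 + (0 + K) = 0 + K = K)
1/(21731/M(-209, 88)) - (-14*(-111) + 16) = 1/(21731/(-209)) - (-14*(-111) + 16) = 1/(21731*(-1/209)) - (1554 + 16) = 1/(-21731/209) - 1*1570 = -209/21731 - 1570 = -34117879/21731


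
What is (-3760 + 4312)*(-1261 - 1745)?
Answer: -1659312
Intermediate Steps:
(-3760 + 4312)*(-1261 - 1745) = 552*(-3006) = -1659312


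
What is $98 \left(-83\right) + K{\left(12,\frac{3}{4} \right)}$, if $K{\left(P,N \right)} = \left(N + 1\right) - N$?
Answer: $-8133$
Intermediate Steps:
$K{\left(P,N \right)} = 1$ ($K{\left(P,N \right)} = \left(1 + N\right) - N = 1$)
$98 \left(-83\right) + K{\left(12,\frac{3}{4} \right)} = 98 \left(-83\right) + 1 = -8134 + 1 = -8133$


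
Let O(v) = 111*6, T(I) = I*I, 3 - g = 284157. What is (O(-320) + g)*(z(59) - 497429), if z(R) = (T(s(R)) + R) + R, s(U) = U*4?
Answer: 125192553120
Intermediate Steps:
g = -284154 (g = 3 - 1*284157 = 3 - 284157 = -284154)
s(U) = 4*U
T(I) = I²
z(R) = 2*R + 16*R² (z(R) = ((4*R)² + R) + R = (16*R² + R) + R = (R + 16*R²) + R = 2*R + 16*R²)
O(v) = 666
(O(-320) + g)*(z(59) - 497429) = (666 - 284154)*(2*59*(1 + 8*59) - 497429) = -283488*(2*59*(1 + 472) - 497429) = -283488*(2*59*473 - 497429) = -283488*(55814 - 497429) = -283488*(-441615) = 125192553120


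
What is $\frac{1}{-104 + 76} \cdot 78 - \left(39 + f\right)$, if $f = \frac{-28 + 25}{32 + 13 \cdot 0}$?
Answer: $- \frac{9339}{224} \approx -41.692$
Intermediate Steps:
$f = - \frac{3}{32}$ ($f = - \frac{3}{32 + 0} = - \frac{3}{32} \approx -0.09375$)
$\frac{1}{-104 + 76} \cdot 78 - \left(39 + f\right) = \frac{1}{-104 + 76} \cdot 78 - \frac{1245}{32} = \frac{1}{-28} \cdot 78 + \left(-39 + \frac{3}{32}\right) = \left(- \frac{1}{28}\right) 78 - \frac{1245}{32} = - \frac{39}{14} - \frac{1245}{32} = - \frac{9339}{224}$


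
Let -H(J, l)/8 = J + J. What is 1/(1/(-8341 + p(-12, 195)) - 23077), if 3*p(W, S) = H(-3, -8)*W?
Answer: -8533/196916042 ≈ -4.3333e-5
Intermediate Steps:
H(J, l) = -16*J (H(J, l) = -8*(J + J) = -16*J)
p(W, S) = 16*W (p(W, S) = ((-16*(-3))*W)/3 = (48*W)/3 = 16*W)
1/(1/(-8341 + p(-12, 195)) - 23077) = 1/(1/(-8341 + 16*(-12)) - 23077) = 1/(1/(-8341 - 192) - 23077) = 1/(1/(-8533) - 23077) = 1/(-1/8533 - 23077) = 1/(-196916042/8533) = -8533/196916042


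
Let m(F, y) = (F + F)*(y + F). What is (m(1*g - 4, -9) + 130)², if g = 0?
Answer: 54756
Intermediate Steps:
m(F, y) = 2*F*(F + y) (m(F, y) = (2*F)*(F + y) = 2*F*(F + y))
(m(1*g - 4, -9) + 130)² = (2*(1*0 - 4)*((1*0 - 4) - 9) + 130)² = (2*(0 - 4)*((0 - 4) - 9) + 130)² = (2*(-4)*(-4 - 9) + 130)² = (2*(-4)*(-13) + 130)² = (104 + 130)² = 234² = 54756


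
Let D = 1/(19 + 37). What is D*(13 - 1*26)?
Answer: -13/56 ≈ -0.23214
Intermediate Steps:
D = 1/56 ≈ 0.017857
D*(13 - 1*26) = (13 - 1*26)/56 = (13 - 26)/56 = (1/56)*(-13) = -13/56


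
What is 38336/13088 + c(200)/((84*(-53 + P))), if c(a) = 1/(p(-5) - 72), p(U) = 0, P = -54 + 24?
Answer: 601377241/205311456 ≈ 2.9291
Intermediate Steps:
P = -30
c(a) = -1/72 (c(a) = 1/(0 - 72) = 1/(-72) = -1/72)
38336/13088 + c(200)/((84*(-53 + P))) = 38336/13088 - 1/(84*(-53 - 30))/72 = 38336*(1/13088) - 1/(72*(84*(-83))) = 1198/409 - 1/72/(-6972) = 1198/409 - 1/72*(-1/6972) = 1198/409 + 1/501984 = 601377241/205311456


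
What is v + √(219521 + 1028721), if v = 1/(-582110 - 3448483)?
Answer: -1/4030593 + √1248242 ≈ 1117.2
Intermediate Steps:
v = -1/4030593 (v = 1/(-4030593) = -1/4030593 ≈ -2.4810e-7)
v + √(219521 + 1028721) = -1/4030593 + √(219521 + 1028721) = -1/4030593 + √1248242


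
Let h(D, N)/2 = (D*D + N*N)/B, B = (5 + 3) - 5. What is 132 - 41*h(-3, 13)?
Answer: -14200/3 ≈ -4733.3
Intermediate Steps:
B = 3 (B = 8 - 5 = 3)
h(D, N) = 2*D**2/3 + 2*N**2/3 (h(D, N) = 2*((D*D + N*N)/3) = 2*((D**2 + N**2)*(1/3)) = 2*(D**2/3 + N**2/3) = 2*D**2/3 + 2*N**2/3)
132 - 41*h(-3, 13) = 132 - 41*((2/3)*(-3)**2 + (2/3)*13**2) = 132 - 41*((2/3)*9 + (2/3)*169) = 132 - 41*(6 + 338/3) = 132 - 41*356/3 = 132 - 14596/3 = -14200/3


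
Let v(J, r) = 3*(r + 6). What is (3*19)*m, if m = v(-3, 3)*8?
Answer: 12312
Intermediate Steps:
v(J, r) = 18 + 3*r (v(J, r) = 3*(6 + r) = 18 + 3*r)
m = 216 (m = (18 + 3*3)*8 = (18 + 9)*8 = 27*8 = 216)
(3*19)*m = (3*19)*216 = 57*216 = 12312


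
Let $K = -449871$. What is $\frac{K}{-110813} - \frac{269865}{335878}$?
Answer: $\frac{121197221493}{37219648814} \approx 3.2563$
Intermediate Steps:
$\frac{K}{-110813} - \frac{269865}{335878} = - \frac{449871}{-110813} - \frac{269865}{335878} = \left(-449871\right) \left(- \frac{1}{110813}\right) - \frac{269865}{335878} = \frac{449871}{110813} - \frac{269865}{335878} = \frac{121197221493}{37219648814}$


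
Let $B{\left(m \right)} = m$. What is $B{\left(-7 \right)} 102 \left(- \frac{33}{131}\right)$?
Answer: $\frac{23562}{131} \approx 179.86$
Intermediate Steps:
$B{\left(-7 \right)} 102 \left(- \frac{33}{131}\right) = \left(-7\right) 102 \left(- \frac{33}{131}\right) = - 714 \left(\left(-33\right) \frac{1}{131}\right) = \left(-714\right) \left(- \frac{33}{131}\right) = \frac{23562}{131}$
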